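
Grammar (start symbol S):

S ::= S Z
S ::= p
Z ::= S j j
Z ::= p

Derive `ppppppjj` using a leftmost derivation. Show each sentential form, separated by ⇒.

S ⇒ SZ   [S ::= S Z]
SZ ⇒ pZ   [S ::= p]
pZ ⇒ pSjj   [Z ::= S j j]
pSjj ⇒ pSZjj   [S ::= S Z]
pSZjj ⇒ pSZZjj   [S ::= S Z]
pSZZjj ⇒ pSZZZjj   [S ::= S Z]
pSZZZjj ⇒ pSZZZZjj   [S ::= S Z]
pSZZZZjj ⇒ ppZZZZjj   [S ::= p]
ppZZZZjj ⇒ pppZZZjj   [Z ::= p]
pppZZZjj ⇒ ppppZZjj   [Z ::= p]
ppppZZjj ⇒ pppppZjj   [Z ::= p]
pppppZjj ⇒ ppppppjj   [Z ::= p]

S ⇒ SZ ⇒ pZ ⇒ pSjj ⇒ pSZjj ⇒ pSZZjj ⇒ pSZZZjj ⇒ pSZZZZjj ⇒ ppZZZZjj ⇒ pppZZZjj ⇒ ppppZZjj ⇒ pppppZjj ⇒ ppppppjj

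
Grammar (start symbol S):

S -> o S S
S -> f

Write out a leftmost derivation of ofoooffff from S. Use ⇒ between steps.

S ⇒ oSS   [S -> o S S]
oSS ⇒ ofS   [S -> f]
ofS ⇒ ofoSS   [S -> o S S]
ofoSS ⇒ ofooSSS   [S -> o S S]
ofooSSS ⇒ ofoooSSSS   [S -> o S S]
ofoooSSSS ⇒ ofooofSSS   [S -> f]
ofooofSSS ⇒ ofoooffSS   [S -> f]
ofoooffSS ⇒ ofooofffS   [S -> f]
ofooofffS ⇒ ofoooffff   [S -> f]

S⇒oSS⇒ofS⇒ofoSS⇒ofooSSS⇒ofoooSSSS⇒ofooofSSS⇒ofoooffSS⇒ofooofffS⇒ofoooffff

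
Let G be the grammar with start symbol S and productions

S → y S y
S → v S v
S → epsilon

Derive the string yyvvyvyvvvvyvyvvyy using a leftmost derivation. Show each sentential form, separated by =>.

S => ySy   [S → y S y]
ySy => yySyy   [S → y S y]
yySyy => yyvSvyy   [S → v S v]
yyvSvyy => yyvvSvvyy   [S → v S v]
yyvvSvvyy => yyvvySyvvyy   [S → y S y]
yyvvySyvvyy => yyvvyvSvyvvyy   [S → v S v]
yyvvyvSvyvvyy => yyvvyvySyvyvvyy   [S → y S y]
yyvvyvySyvyvvyy => yyvvyvyvSvyvyvvyy   [S → v S v]
yyvvyvyvSvyvyvvyy => yyvvyvyvvSvvyvyvvyy   [S → v S v]
yyvvyvyvvSvvyvyvvyy => yyvvyvyvvvvyvyvvyy   [S → epsilon]

S=>ySy=>yySyy=>yyvSvyy=>yyvvSvvyy=>yyvvySyvvyy=>yyvvyvSvyvvyy=>yyvvyvySyvyvvyy=>yyvvyvyvSvyvyvvyy=>yyvvyvyvvSvvyvyvvyy=>yyvvyvyvvvvyvyvvyy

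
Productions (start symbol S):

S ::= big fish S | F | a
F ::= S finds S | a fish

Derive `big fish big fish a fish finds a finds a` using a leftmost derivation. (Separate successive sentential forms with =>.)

S => big fish S => big fish F => big fish S finds S => big fish big fish S finds S => big fish big fish F finds S => big fish big fish S finds S finds S => big fish big fish F finds S finds S => big fish big fish a fish finds S finds S => big fish big fish a fish finds a finds S => big fish big fish a fish finds a finds a

S => big fish S   [S ::= big fish S]
big fish S => big fish F   [S ::= F]
big fish F => big fish S finds S   [F ::= S finds S]
big fish S finds S => big fish big fish S finds S   [S ::= big fish S]
big fish big fish S finds S => big fish big fish F finds S   [S ::= F]
big fish big fish F finds S => big fish big fish S finds S finds S   [F ::= S finds S]
big fish big fish S finds S finds S => big fish big fish F finds S finds S   [S ::= F]
big fish big fish F finds S finds S => big fish big fish a fish finds S finds S   [F ::= a fish]
big fish big fish a fish finds S finds S => big fish big fish a fish finds a finds S   [S ::= a]
big fish big fish a fish finds a finds S => big fish big fish a fish finds a finds a   [S ::= a]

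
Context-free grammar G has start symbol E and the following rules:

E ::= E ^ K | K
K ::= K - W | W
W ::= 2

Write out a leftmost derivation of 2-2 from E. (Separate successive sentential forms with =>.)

E => K => K-W => W-W => 2-W => 2-2

E => K   [E ::= K]
K => K-W   [K ::= K - W]
K-W => W-W   [K ::= W]
W-W => 2-W   [W ::= 2]
2-W => 2-2   [W ::= 2]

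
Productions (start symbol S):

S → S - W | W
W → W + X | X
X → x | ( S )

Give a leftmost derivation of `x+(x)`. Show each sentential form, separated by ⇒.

S ⇒ W ⇒ W+X ⇒ X+X ⇒ x+X ⇒ x+(S) ⇒ x+(W) ⇒ x+(X) ⇒ x+(x)

S ⇒ W   [S → W]
W ⇒ W+X   [W → W + X]
W+X ⇒ X+X   [W → X]
X+X ⇒ x+X   [X → x]
x+X ⇒ x+(S)   [X → ( S )]
x+(S) ⇒ x+(W)   [S → W]
x+(W) ⇒ x+(X)   [W → X]
x+(X) ⇒ x+(x)   [X → x]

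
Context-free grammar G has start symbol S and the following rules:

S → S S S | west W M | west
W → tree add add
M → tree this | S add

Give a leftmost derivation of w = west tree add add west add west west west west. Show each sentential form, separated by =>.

S => S S S => west W M S S => west tree add add M S S => west tree add add S add S S => west tree add add west add S S => west tree add add west add S S S S => west tree add add west add west S S S => west tree add add west add west west S S => west tree add add west add west west west S => west tree add add west add west west west west

S => S S S   [S → S S S]
S S S => west W M S S   [S → west W M]
west W M S S => west tree add add M S S   [W → tree add add]
west tree add add M S S => west tree add add S add S S   [M → S add]
west tree add add S add S S => west tree add add west add S S   [S → west]
west tree add add west add S S => west tree add add west add S S S S   [S → S S S]
west tree add add west add S S S S => west tree add add west add west S S S   [S → west]
west tree add add west add west S S S => west tree add add west add west west S S   [S → west]
west tree add add west add west west S S => west tree add add west add west west west S   [S → west]
west tree add add west add west west west S => west tree add add west add west west west west   [S → west]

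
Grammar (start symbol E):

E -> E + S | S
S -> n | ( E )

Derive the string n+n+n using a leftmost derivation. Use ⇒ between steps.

E⇒E+S⇒E+S+S⇒S+S+S⇒n+S+S⇒n+n+S⇒n+n+n

E ⇒ E+S   [E -> E + S]
E+S ⇒ E+S+S   [E -> E + S]
E+S+S ⇒ S+S+S   [E -> S]
S+S+S ⇒ n+S+S   [S -> n]
n+S+S ⇒ n+n+S   [S -> n]
n+n+S ⇒ n+n+n   [S -> n]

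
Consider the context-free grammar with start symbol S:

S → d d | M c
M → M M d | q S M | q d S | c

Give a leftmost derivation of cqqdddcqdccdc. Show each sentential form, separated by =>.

S => Mc   [S → M c]
Mc => MMdc   [M → M M d]
MMdc => cMdc   [M → c]
cMdc => cqSMdc   [M → q S M]
cqSMdc => cqMcMdc   [S → M c]
cqMcMdc => cqqdScMdc   [M → q d S]
cqqdScMdc => cqqdddcMdc   [S → d d]
cqqdddcMdc => cqqdddcqdSdc   [M → q d S]
cqqdddcqdSdc => cqqdddcqdMcdc   [S → M c]
cqqdddcqdMcdc => cqqdddcqdccdc   [M → c]

S => Mc => MMdc => cMdc => cqSMdc => cqMcMdc => cqqdScMdc => cqqdddcMdc => cqqdddcqdSdc => cqqdddcqdMcdc => cqqdddcqdccdc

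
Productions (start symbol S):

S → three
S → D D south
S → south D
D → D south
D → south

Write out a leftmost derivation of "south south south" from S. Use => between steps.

S => south D => south D south => south south south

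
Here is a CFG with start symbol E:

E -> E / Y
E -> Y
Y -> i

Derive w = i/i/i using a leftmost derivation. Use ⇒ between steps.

E ⇒ E/Y   [E -> E / Y]
E/Y ⇒ E/Y/Y   [E -> E / Y]
E/Y/Y ⇒ Y/Y/Y   [E -> Y]
Y/Y/Y ⇒ i/Y/Y   [Y -> i]
i/Y/Y ⇒ i/i/Y   [Y -> i]
i/i/Y ⇒ i/i/i   [Y -> i]

E ⇒ E/Y ⇒ E/Y/Y ⇒ Y/Y/Y ⇒ i/Y/Y ⇒ i/i/Y ⇒ i/i/i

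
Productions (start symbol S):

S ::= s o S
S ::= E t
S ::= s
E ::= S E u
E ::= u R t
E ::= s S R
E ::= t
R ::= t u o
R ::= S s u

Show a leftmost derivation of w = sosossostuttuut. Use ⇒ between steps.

S ⇒ soS   [S ::= s o S]
soS ⇒ soEt   [S ::= E t]
soEt ⇒ soSEut   [E ::= S E u]
soSEut ⇒ sosoSEut   [S ::= s o S]
sosoSEut ⇒ sososEut   [S ::= s]
sososEut ⇒ sososSEuut   [E ::= S E u]
sososSEuut ⇒ sosossoSEuut   [S ::= s o S]
sosossoSEuut ⇒ sosossoEtEuut   [S ::= E t]
sosossoEtEuut ⇒ sosossoSEutEuut   [E ::= S E u]
sosossoSEutEuut ⇒ sosossosEutEuut   [S ::= s]
sosossosEutEuut ⇒ sosossostutEuut   [E ::= t]
sosossostutEuut ⇒ sosossostuttuut   [E ::= t]

S ⇒ soS ⇒ soEt ⇒ soSEut ⇒ sosoSEut ⇒ sososEut ⇒ sososSEuut ⇒ sosossoSEuut ⇒ sosossoEtEuut ⇒ sosossoSEutEuut ⇒ sosossosEutEuut ⇒ sosossostutEuut ⇒ sosossostuttuut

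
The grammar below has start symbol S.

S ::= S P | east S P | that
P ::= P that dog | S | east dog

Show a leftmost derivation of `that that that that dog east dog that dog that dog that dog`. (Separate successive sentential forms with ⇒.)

S ⇒ S P   [S ::= S P]
S P ⇒ S P P   [S ::= S P]
S P P ⇒ that P P   [S ::= that]
that P P ⇒ that P that dog P   [P ::= P that dog]
that P that dog P ⇒ that S that dog P   [P ::= S]
that S that dog P ⇒ that S P that dog P   [S ::= S P]
that S P that dog P ⇒ that that P that dog P   [S ::= that]
that that P that dog P ⇒ that that S that dog P   [P ::= S]
that that S that dog P ⇒ that that that that dog P   [S ::= that]
that that that that dog P ⇒ that that that that dog P that dog   [P ::= P that dog]
that that that that dog P that dog ⇒ that that that that dog P that dog that dog   [P ::= P that dog]
that that that that dog P that dog that dog ⇒ that that that that dog P that dog that dog that dog   [P ::= P that dog]
that that that that dog P that dog that dog that dog ⇒ that that that that dog east dog that dog that dog that dog   [P ::= east dog]

S ⇒ S P ⇒ S P P ⇒ that P P ⇒ that P that dog P ⇒ that S that dog P ⇒ that S P that dog P ⇒ that that P that dog P ⇒ that that S that dog P ⇒ that that that that dog P ⇒ that that that that dog P that dog ⇒ that that that that dog P that dog that dog ⇒ that that that that dog P that dog that dog that dog ⇒ that that that that dog east dog that dog that dog that dog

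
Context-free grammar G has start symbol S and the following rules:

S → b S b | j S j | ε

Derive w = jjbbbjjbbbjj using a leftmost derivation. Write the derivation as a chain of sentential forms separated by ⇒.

S ⇒ jSj ⇒ jjSjj ⇒ jjbSbjj ⇒ jjbbSbbjj ⇒ jjbbbSbbbjj ⇒ jjbbbjSjbbbjj ⇒ jjbbbjjbbbjj

S ⇒ jSj   [S → j S j]
jSj ⇒ jjSjj   [S → j S j]
jjSjj ⇒ jjbSbjj   [S → b S b]
jjbSbjj ⇒ jjbbSbbjj   [S → b S b]
jjbbSbbjj ⇒ jjbbbSbbbjj   [S → b S b]
jjbbbSbbbjj ⇒ jjbbbjSjbbbjj   [S → j S j]
jjbbbjSjbbbjj ⇒ jjbbbjjbbbjj   [S → ε]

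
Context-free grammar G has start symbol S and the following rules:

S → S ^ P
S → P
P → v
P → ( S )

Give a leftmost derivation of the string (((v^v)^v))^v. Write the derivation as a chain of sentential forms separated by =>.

S => S^P   [S → S ^ P]
S^P => P^P   [S → P]
P^P => (S)^P   [P → ( S )]
(S)^P => (P)^P   [S → P]
(P)^P => ((S))^P   [P → ( S )]
((S))^P => ((S^P))^P   [S → S ^ P]
((S^P))^P => ((P^P))^P   [S → P]
((P^P))^P => (((S)^P))^P   [P → ( S )]
(((S)^P))^P => (((S^P)^P))^P   [S → S ^ P]
(((S^P)^P))^P => (((P^P)^P))^P   [S → P]
(((P^P)^P))^P => (((v^P)^P))^P   [P → v]
(((v^P)^P))^P => (((v^v)^P))^P   [P → v]
(((v^v)^P))^P => (((v^v)^v))^P   [P → v]
(((v^v)^v))^P => (((v^v)^v))^v   [P → v]

S => S^P => P^P => (S)^P => (P)^P => ((S))^P => ((S^P))^P => ((P^P))^P => (((S)^P))^P => (((S^P)^P))^P => (((P^P)^P))^P => (((v^P)^P))^P => (((v^v)^P))^P => (((v^v)^v))^P => (((v^v)^v))^v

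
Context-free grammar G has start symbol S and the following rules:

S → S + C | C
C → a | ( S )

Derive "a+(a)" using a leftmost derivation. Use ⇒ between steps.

S ⇒ S+C ⇒ C+C ⇒ a+C ⇒ a+(S) ⇒ a+(C) ⇒ a+(a)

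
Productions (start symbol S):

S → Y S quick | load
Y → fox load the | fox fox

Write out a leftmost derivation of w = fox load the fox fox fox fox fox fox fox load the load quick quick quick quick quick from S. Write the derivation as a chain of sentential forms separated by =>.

S => Y S quick => fox load the S quick => fox load the Y S quick quick => fox load the fox fox S quick quick => fox load the fox fox Y S quick quick quick => fox load the fox fox fox fox S quick quick quick => fox load the fox fox fox fox Y S quick quick quick quick => fox load the fox fox fox fox fox fox S quick quick quick quick => fox load the fox fox fox fox fox fox Y S quick quick quick quick quick => fox load the fox fox fox fox fox fox fox load the S quick quick quick quick quick => fox load the fox fox fox fox fox fox fox load the load quick quick quick quick quick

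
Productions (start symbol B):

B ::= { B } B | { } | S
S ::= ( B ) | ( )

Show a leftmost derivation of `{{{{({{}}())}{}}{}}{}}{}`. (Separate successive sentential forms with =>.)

B => {B}B   [B ::= { B } B]
{B}B => {{B}B}B   [B ::= { B } B]
{{B}B}B => {{{B}B}B}B   [B ::= { B } B]
{{{B}B}B}B => {{{{B}B}B}B}B   [B ::= { B } B]
{{{{B}B}B}B}B => {{{{S}B}B}B}B   [B ::= S]
{{{{S}B}B}B}B => {{{{(B)}B}B}B}B   [S ::= ( B )]
{{{{(B)}B}B}B}B => {{{{({B}B)}B}B}B}B   [B ::= { B } B]
{{{{({B}B)}B}B}B}B => {{{{({{}}B)}B}B}B}B   [B ::= { }]
{{{{({{}}B)}B}B}B}B => {{{{({{}}S)}B}B}B}B   [B ::= S]
{{{{({{}}S)}B}B}B}B => {{{{({{}}())}B}B}B}B   [S ::= ( )]
{{{{({{}}())}B}B}B}B => {{{{({{}}())}{}}B}B}B   [B ::= { }]
{{{{({{}}())}{}}B}B}B => {{{{({{}}())}{}}{}}B}B   [B ::= { }]
{{{{({{}}())}{}}{}}B}B => {{{{({{}}())}{}}{}}{}}B   [B ::= { }]
{{{{({{}}())}{}}{}}{}}B => {{{{({{}}())}{}}{}}{}}{}   [B ::= { }]

B => {B}B => {{B}B}B => {{{B}B}B}B => {{{{B}B}B}B}B => {{{{S}B}B}B}B => {{{{(B)}B}B}B}B => {{{{({B}B)}B}B}B}B => {{{{({{}}B)}B}B}B}B => {{{{({{}}S)}B}B}B}B => {{{{({{}}())}B}B}B}B => {{{{({{}}())}{}}B}B}B => {{{{({{}}())}{}}{}}B}B => {{{{({{}}())}{}}{}}{}}B => {{{{({{}}())}{}}{}}{}}{}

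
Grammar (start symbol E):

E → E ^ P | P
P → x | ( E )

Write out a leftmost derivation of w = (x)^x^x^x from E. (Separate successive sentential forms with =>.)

E => E^P => E^P^P => E^P^P^P => P^P^P^P => (E)^P^P^P => (P)^P^P^P => (x)^P^P^P => (x)^x^P^P => (x)^x^x^P => (x)^x^x^x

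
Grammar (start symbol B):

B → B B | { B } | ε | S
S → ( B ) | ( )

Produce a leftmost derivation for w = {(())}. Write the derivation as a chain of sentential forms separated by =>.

B=>BB=>{B}B=>{BB}B=>{SB}B=>{(B)B}B=>{(BB)B}B=>{(SB)B}B=>{((B)B)B}B=>{(()B)B}B=>{(())B}B=>{(())}B=>{(())}

B => BB   [B → B B]
BB => {B}B   [B → { B }]
{B}B => {BB}B   [B → B B]
{BB}B => {SB}B   [B → S]
{SB}B => {(B)B}B   [S → ( B )]
{(B)B}B => {(BB)B}B   [B → B B]
{(BB)B}B => {(SB)B}B   [B → S]
{(SB)B}B => {((B)B)B}B   [S → ( B )]
{((B)B)B}B => {(()B)B}B   [B → ε]
{(()B)B}B => {(())B}B   [B → ε]
{(())B}B => {(())}B   [B → ε]
{(())}B => {(())}   [B → ε]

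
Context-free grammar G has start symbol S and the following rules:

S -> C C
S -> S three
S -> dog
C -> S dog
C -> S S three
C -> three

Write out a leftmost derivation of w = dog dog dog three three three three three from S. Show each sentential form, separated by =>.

S => S three   [S -> S three]
S three => C C three   [S -> C C]
C C three => S S three C three   [C -> S S three]
S S three C three => dog S three C three   [S -> dog]
dog S three C three => dog C C three C three   [S -> C C]
dog C C three C three => dog S S three C three C three   [C -> S S three]
dog S S three C three C three => dog dog S three C three C three   [S -> dog]
dog dog S three C three C three => dog dog dog three C three C three   [S -> dog]
dog dog dog three C three C three => dog dog dog three three three C three   [C -> three]
dog dog dog three three three C three => dog dog dog three three three three three   [C -> three]

S => S three => C C three => S S three C three => dog S three C three => dog C C three C three => dog S S three C three C three => dog dog S three C three C three => dog dog dog three C three C three => dog dog dog three three three C three => dog dog dog three three three three three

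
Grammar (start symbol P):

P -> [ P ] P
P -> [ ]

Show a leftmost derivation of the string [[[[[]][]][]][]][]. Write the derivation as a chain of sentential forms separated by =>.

P=>[P]P=>[[P]P]P=>[[[P]P]P]P=>[[[[P]P]P]P]P=>[[[[[]]P]P]P]P=>[[[[[]][]]P]P]P=>[[[[[]][]][]]P]P=>[[[[[]][]][]][]]P=>[[[[[]][]][]][]][]

P => [P]P   [P -> [ P ] P]
[P]P => [[P]P]P   [P -> [ P ] P]
[[P]P]P => [[[P]P]P]P   [P -> [ P ] P]
[[[P]P]P]P => [[[[P]P]P]P]P   [P -> [ P ] P]
[[[[P]P]P]P]P => [[[[[]]P]P]P]P   [P -> [ ]]
[[[[[]]P]P]P]P => [[[[[]][]]P]P]P   [P -> [ ]]
[[[[[]][]]P]P]P => [[[[[]][]][]]P]P   [P -> [ ]]
[[[[[]][]][]]P]P => [[[[[]][]][]][]]P   [P -> [ ]]
[[[[[]][]][]][]]P => [[[[[]][]][]][]][]   [P -> [ ]]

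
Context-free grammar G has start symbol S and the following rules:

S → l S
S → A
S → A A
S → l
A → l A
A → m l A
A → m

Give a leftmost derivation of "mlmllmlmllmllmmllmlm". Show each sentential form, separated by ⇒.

S ⇒ AA   [S → A A]
AA ⇒ mlAA   [A → m l A]
mlAA ⇒ mlmlAA   [A → m l A]
mlmlAA ⇒ mlmllAA   [A → l A]
mlmllAA ⇒ mlmllmlAA   [A → m l A]
mlmllmlAA ⇒ mlmllmlmlAA   [A → m l A]
mlmllmlmlAA ⇒ mlmllmlmllAA   [A → l A]
mlmllmlmllAA ⇒ mlmllmlmllmlAA   [A → m l A]
mlmllmlmllmlAA ⇒ mlmllmlmllmllAA   [A → l A]
mlmllmlmllmllAA ⇒ mlmllmlmllmllmA   [A → m]
mlmllmlmllmllmA ⇒ mlmllmlmllmllmmlA   [A → m l A]
mlmllmlmllmllmmlA ⇒ mlmllmlmllmllmmllA   [A → l A]
mlmllmlmllmllmmllA ⇒ mlmllmlmllmllmmllmlA   [A → m l A]
mlmllmlmllmllmmllmlA ⇒ mlmllmlmllmllmmllmlm   [A → m]

S⇒AA⇒mlAA⇒mlmlAA⇒mlmllAA⇒mlmllmlAA⇒mlmllmlmlAA⇒mlmllmlmllAA⇒mlmllmlmllmlAA⇒mlmllmlmllmllAA⇒mlmllmlmllmllmA⇒mlmllmlmllmllmmlA⇒mlmllmlmllmllmmllA⇒mlmllmlmllmllmmllmlA⇒mlmllmlmllmllmmllmlm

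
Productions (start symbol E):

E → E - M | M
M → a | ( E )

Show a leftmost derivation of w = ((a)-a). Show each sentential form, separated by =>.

E => M => (E) => (E-M) => (M-M) => ((E)-M) => ((M)-M) => ((a)-M) => ((a)-a)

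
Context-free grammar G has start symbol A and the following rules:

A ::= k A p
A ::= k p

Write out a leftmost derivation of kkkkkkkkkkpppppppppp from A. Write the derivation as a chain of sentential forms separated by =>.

A => kAp => kkApp => kkkAppp => kkkkApppp => kkkkkAppppp => kkkkkkApppppp => kkkkkkkAppppppp => kkkkkkkkApppppppp => kkkkkkkkkAppppppppp => kkkkkkkkkkpppppppppp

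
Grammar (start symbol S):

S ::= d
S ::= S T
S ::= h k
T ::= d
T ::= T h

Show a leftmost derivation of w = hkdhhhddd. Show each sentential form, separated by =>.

S=>ST=>STT=>STTT=>STTTT=>hkTTTT=>hkThTTT=>hkThhTTT=>hkThhhTTT=>hkdhhhTTT=>hkdhhhdTT=>hkdhhhddT=>hkdhhhddd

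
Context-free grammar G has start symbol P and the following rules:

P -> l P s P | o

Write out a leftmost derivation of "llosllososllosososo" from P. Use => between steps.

P=>lPsP=>llPsPsP=>llosPsP=>lloslPsPsP=>llosllPsPsPsP=>llosllosPsPsP=>llosllososPsP=>llosllososlPsPsP=>llosllososllPsPsPsP=>llosllososllosPsPsP=>llosllososllososPsP=>llosllososllosososP=>llosllososllosososo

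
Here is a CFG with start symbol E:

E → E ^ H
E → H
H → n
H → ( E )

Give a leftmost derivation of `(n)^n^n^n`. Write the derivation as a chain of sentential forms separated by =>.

E => E^H   [E → E ^ H]
E^H => E^H^H   [E → E ^ H]
E^H^H => E^H^H^H   [E → E ^ H]
E^H^H^H => H^H^H^H   [E → H]
H^H^H^H => (E)^H^H^H   [H → ( E )]
(E)^H^H^H => (H)^H^H^H   [E → H]
(H)^H^H^H => (n)^H^H^H   [H → n]
(n)^H^H^H => (n)^n^H^H   [H → n]
(n)^n^H^H => (n)^n^n^H   [H → n]
(n)^n^n^H => (n)^n^n^n   [H → n]

E=>E^H=>E^H^H=>E^H^H^H=>H^H^H^H=>(E)^H^H^H=>(H)^H^H^H=>(n)^H^H^H=>(n)^n^H^H=>(n)^n^n^H=>(n)^n^n^n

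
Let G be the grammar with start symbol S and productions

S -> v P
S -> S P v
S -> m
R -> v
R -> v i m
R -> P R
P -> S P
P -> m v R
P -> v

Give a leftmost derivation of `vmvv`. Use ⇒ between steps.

S ⇒ vP ⇒ vmvR ⇒ vmvv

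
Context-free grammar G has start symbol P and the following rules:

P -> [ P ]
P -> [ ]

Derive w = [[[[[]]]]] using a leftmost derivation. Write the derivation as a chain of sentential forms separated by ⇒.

P⇒[P]⇒[[P]]⇒[[[P]]]⇒[[[[P]]]]⇒[[[[[]]]]]

P ⇒ [P]   [P -> [ P ]]
[P] ⇒ [[P]]   [P -> [ P ]]
[[P]] ⇒ [[[P]]]   [P -> [ P ]]
[[[P]]] ⇒ [[[[P]]]]   [P -> [ P ]]
[[[[P]]]] ⇒ [[[[[]]]]]   [P -> [ ]]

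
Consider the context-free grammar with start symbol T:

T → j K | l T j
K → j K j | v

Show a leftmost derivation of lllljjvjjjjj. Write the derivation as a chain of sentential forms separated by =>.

T=>lTj=>llTjj=>lllTjjj=>llllTjjjj=>lllljKjjjj=>lllljjKjjjjj=>lllljjvjjjjj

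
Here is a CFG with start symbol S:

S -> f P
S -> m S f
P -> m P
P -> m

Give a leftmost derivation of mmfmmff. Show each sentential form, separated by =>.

S => mSf => mmSff => mmfPff => mmfmPff => mmfmmff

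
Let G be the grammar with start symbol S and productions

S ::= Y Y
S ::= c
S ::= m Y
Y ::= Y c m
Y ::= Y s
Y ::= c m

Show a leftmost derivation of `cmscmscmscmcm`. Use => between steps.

S => YY   [S ::= Y Y]
YY => YsY   [Y ::= Y s]
YsY => YcmsY   [Y ::= Y c m]
YcmsY => YscmsY   [Y ::= Y s]
YscmsY => cmscmsY   [Y ::= c m]
cmscmsY => cmscmsYcm   [Y ::= Y c m]
cmscmsYcm => cmscmsYcmcm   [Y ::= Y c m]
cmscmsYcmcm => cmscmsYscmcm   [Y ::= Y s]
cmscmsYscmcm => cmscmscmscmcm   [Y ::= c m]

S => YY => YsY => YcmsY => YscmsY => cmscmsY => cmscmsYcm => cmscmsYcmcm => cmscmsYscmcm => cmscmscmscmcm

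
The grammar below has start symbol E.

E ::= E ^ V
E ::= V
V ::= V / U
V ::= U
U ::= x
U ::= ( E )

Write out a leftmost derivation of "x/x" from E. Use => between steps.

E => V   [E ::= V]
V => V/U   [V ::= V / U]
V/U => U/U   [V ::= U]
U/U => x/U   [U ::= x]
x/U => x/x   [U ::= x]

E=>V=>V/U=>U/U=>x/U=>x/x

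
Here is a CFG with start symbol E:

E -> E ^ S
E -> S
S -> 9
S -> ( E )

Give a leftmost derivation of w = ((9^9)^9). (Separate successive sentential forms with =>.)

E => S => (E) => (E^S) => (S^S) => ((E)^S) => ((E^S)^S) => ((S^S)^S) => ((9^S)^S) => ((9^9)^S) => ((9^9)^9)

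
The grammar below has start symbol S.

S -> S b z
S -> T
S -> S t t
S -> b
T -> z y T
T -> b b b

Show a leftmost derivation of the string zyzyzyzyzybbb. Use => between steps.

S => T => zyT => zyzyT => zyzyzyT => zyzyzyzyT => zyzyzyzyzyT => zyzyzyzyzybbb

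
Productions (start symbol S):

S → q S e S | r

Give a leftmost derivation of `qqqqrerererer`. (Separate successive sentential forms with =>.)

S => qSeS => qqSeSeS => qqqSeSeSeS => qqqqSeSeSeSeS => qqqqreSeSeSeS => qqqqrereSeSeS => qqqqrerereSeS => qqqqrererereS => qqqqrerererer

S => qSeS   [S → q S e S]
qSeS => qqSeSeS   [S → q S e S]
qqSeSeS => qqqSeSeSeS   [S → q S e S]
qqqSeSeSeS => qqqqSeSeSeSeS   [S → q S e S]
qqqqSeSeSeSeS => qqqqreSeSeSeS   [S → r]
qqqqreSeSeSeS => qqqqrereSeSeS   [S → r]
qqqqrereSeSeS => qqqqrerereSeS   [S → r]
qqqqrerereSeS => qqqqrererereS   [S → r]
qqqqrererereS => qqqqrerererer   [S → r]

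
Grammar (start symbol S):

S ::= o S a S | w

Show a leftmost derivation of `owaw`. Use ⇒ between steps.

S ⇒ oSaS   [S ::= o S a S]
oSaS ⇒ owaS   [S ::= w]
owaS ⇒ owaw   [S ::= w]

S ⇒ oSaS ⇒ owaS ⇒ owaw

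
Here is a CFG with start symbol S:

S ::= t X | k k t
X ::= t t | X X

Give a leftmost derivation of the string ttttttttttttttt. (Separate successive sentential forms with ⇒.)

S ⇒ tX ⇒ tXX ⇒ tXXX ⇒ tXXXX ⇒ tXXXXX ⇒ tXXXXXX ⇒ tXXXXXXX ⇒ tttXXXXXX ⇒ tttttXXXXX ⇒ tttttttXXXX ⇒ tttttttttXXX ⇒ tttttttttttXX ⇒ tttttttttttttX ⇒ ttttttttttttttt

S ⇒ tX   [S ::= t X]
tX ⇒ tXX   [X ::= X X]
tXX ⇒ tXXX   [X ::= X X]
tXXX ⇒ tXXXX   [X ::= X X]
tXXXX ⇒ tXXXXX   [X ::= X X]
tXXXXX ⇒ tXXXXXX   [X ::= X X]
tXXXXXX ⇒ tXXXXXXX   [X ::= X X]
tXXXXXXX ⇒ tttXXXXXX   [X ::= t t]
tttXXXXXX ⇒ tttttXXXXX   [X ::= t t]
tttttXXXXX ⇒ tttttttXXXX   [X ::= t t]
tttttttXXXX ⇒ tttttttttXXX   [X ::= t t]
tttttttttXXX ⇒ tttttttttttXX   [X ::= t t]
tttttttttttXX ⇒ tttttttttttttX   [X ::= t t]
tttttttttttttX ⇒ ttttttttttttttt   [X ::= t t]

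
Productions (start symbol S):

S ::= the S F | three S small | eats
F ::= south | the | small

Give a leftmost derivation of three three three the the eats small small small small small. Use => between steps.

S => three S small => three three S small small => three three three S small small small => three three three the S F small small small => three three three the the S F F small small small => three three three the the eats F F small small small => three three three the the eats small F small small small => three three three the the eats small small small small small

S => three S small   [S ::= three S small]
three S small => three three S small small   [S ::= three S small]
three three S small small => three three three S small small small   [S ::= three S small]
three three three S small small small => three three three the S F small small small   [S ::= the S F]
three three three the S F small small small => three three three the the S F F small small small   [S ::= the S F]
three three three the the S F F small small small => three three three the the eats F F small small small   [S ::= eats]
three three three the the eats F F small small small => three three three the the eats small F small small small   [F ::= small]
three three three the the eats small F small small small => three three three the the eats small small small small small   [F ::= small]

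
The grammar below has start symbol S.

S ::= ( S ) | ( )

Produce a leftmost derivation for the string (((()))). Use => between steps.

S => (S)   [S ::= ( S )]
(S) => ((S))   [S ::= ( S )]
((S)) => (((S)))   [S ::= ( S )]
(((S))) => (((())))   [S ::= ( )]

S => (S) => ((S)) => (((S))) => (((())))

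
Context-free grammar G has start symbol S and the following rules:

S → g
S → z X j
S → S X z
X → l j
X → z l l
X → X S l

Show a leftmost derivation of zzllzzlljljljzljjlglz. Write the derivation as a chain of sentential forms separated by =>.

S => SXz   [S → S X z]
SXz => zXjXz   [S → z X j]
zXjXz => zXSljXz   [X → X S l]
zXSljXz => zzllSljXz   [X → z l l]
zzllSljXz => zzllzXjljXz   [S → z X j]
zzllzXjljXz => zzllzzlljljXz   [X → z l l]
zzllzzlljljXz => zzllzzlljljXSlz   [X → X S l]
zzllzzlljljXSlz => zzllzzlljljXSlSlz   [X → X S l]
zzllzzlljljXSlSlz => zzllzzlljljljSlSlz   [X → l j]
zzllzzlljljljSlSlz => zzllzzlljljljzXjlSlz   [S → z X j]
zzllzzlljljljzXjlSlz => zzllzzlljljljzljjlSlz   [X → l j]
zzllzzlljljljzljjlSlz => zzllzzlljljljzljjlglz   [S → g]

S => SXz => zXjXz => zXSljXz => zzllSljXz => zzllzXjljXz => zzllzzlljljXz => zzllzzlljljXSlz => zzllzzlljljXSlSlz => zzllzzlljljljSlSlz => zzllzzlljljljzXjlSlz => zzllzzlljljljzljjlSlz => zzllzzlljljljzljjlglz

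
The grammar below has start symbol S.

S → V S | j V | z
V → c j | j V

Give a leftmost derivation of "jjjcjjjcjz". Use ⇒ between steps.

S ⇒ VS   [S → V S]
VS ⇒ jVS   [V → j V]
jVS ⇒ jjVS   [V → j V]
jjVS ⇒ jjjVS   [V → j V]
jjjVS ⇒ jjjcjS   [V → c j]
jjjcjS ⇒ jjjcjVS   [S → V S]
jjjcjVS ⇒ jjjcjjVS   [V → j V]
jjjcjjVS ⇒ jjjcjjjVS   [V → j V]
jjjcjjjVS ⇒ jjjcjjjcjS   [V → c j]
jjjcjjjcjS ⇒ jjjcjjjcjz   [S → z]

S⇒VS⇒jVS⇒jjVS⇒jjjVS⇒jjjcjS⇒jjjcjVS⇒jjjcjjVS⇒jjjcjjjVS⇒jjjcjjjcjS⇒jjjcjjjcjz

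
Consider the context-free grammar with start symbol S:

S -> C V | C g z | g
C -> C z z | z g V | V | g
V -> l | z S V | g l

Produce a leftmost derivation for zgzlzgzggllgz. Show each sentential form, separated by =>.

S => Cgz => zgVgz => zgzSVgz => zgzCVVgz => zgzVVVgz => zgzlVVgz => zgzlzSVVgz => zgzlzgVVgz => zgzlzgzSVVgz => zgzlzgzgVVgz => zgzlzgzgglVgz => zgzlzgzggllgz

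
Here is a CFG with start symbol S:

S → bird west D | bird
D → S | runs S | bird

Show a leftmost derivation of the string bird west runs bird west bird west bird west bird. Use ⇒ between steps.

S ⇒ bird west D ⇒ bird west runs S ⇒ bird west runs bird west D ⇒ bird west runs bird west S ⇒ bird west runs bird west bird west D ⇒ bird west runs bird west bird west S ⇒ bird west runs bird west bird west bird west D ⇒ bird west runs bird west bird west bird west bird

S ⇒ bird west D   [S → bird west D]
bird west D ⇒ bird west runs S   [D → runs S]
bird west runs S ⇒ bird west runs bird west D   [S → bird west D]
bird west runs bird west D ⇒ bird west runs bird west S   [D → S]
bird west runs bird west S ⇒ bird west runs bird west bird west D   [S → bird west D]
bird west runs bird west bird west D ⇒ bird west runs bird west bird west S   [D → S]
bird west runs bird west bird west S ⇒ bird west runs bird west bird west bird west D   [S → bird west D]
bird west runs bird west bird west bird west D ⇒ bird west runs bird west bird west bird west bird   [D → bird]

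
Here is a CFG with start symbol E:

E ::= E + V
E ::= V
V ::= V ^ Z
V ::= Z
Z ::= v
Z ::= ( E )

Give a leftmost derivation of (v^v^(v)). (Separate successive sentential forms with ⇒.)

E ⇒ V   [E ::= V]
V ⇒ Z   [V ::= Z]
Z ⇒ (E)   [Z ::= ( E )]
(E) ⇒ (V)   [E ::= V]
(V) ⇒ (V^Z)   [V ::= V ^ Z]
(V^Z) ⇒ (V^Z^Z)   [V ::= V ^ Z]
(V^Z^Z) ⇒ (Z^Z^Z)   [V ::= Z]
(Z^Z^Z) ⇒ (v^Z^Z)   [Z ::= v]
(v^Z^Z) ⇒ (v^v^Z)   [Z ::= v]
(v^v^Z) ⇒ (v^v^(E))   [Z ::= ( E )]
(v^v^(E)) ⇒ (v^v^(V))   [E ::= V]
(v^v^(V)) ⇒ (v^v^(Z))   [V ::= Z]
(v^v^(Z)) ⇒ (v^v^(v))   [Z ::= v]

E ⇒ V ⇒ Z ⇒ (E) ⇒ (V) ⇒ (V^Z) ⇒ (V^Z^Z) ⇒ (Z^Z^Z) ⇒ (v^Z^Z) ⇒ (v^v^Z) ⇒ (v^v^(E)) ⇒ (v^v^(V)) ⇒ (v^v^(Z)) ⇒ (v^v^(v))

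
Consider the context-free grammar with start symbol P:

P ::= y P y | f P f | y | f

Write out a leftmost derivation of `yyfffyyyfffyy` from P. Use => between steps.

P => yPy => yyPyy => yyfPfyy => yyffPffyy => yyfffPfffyy => yyfffyPyfffyy => yyfffyyyfffyy

P => yPy   [P ::= y P y]
yPy => yyPyy   [P ::= y P y]
yyPyy => yyfPfyy   [P ::= f P f]
yyfPfyy => yyffPffyy   [P ::= f P f]
yyffPffyy => yyfffPfffyy   [P ::= f P f]
yyfffPfffyy => yyfffyPyfffyy   [P ::= y P y]
yyfffyPyfffyy => yyfffyyyfffyy   [P ::= y]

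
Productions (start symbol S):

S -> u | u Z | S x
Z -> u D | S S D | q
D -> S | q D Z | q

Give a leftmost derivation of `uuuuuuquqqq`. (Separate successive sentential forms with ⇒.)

S ⇒ uZ ⇒ uSSD ⇒ uuSD ⇒ uuuZD ⇒ uuuSSDD ⇒ uuuuSDD ⇒ uuuuuZDD ⇒ uuuuuSSDDD ⇒ uuuuuuZSDDD ⇒ uuuuuuqSDDD ⇒ uuuuuuquDDD ⇒ uuuuuuquqDD ⇒ uuuuuuquqqD ⇒ uuuuuuquqqq

S ⇒ uZ   [S -> u Z]
uZ ⇒ uSSD   [Z -> S S D]
uSSD ⇒ uuSD   [S -> u]
uuSD ⇒ uuuZD   [S -> u Z]
uuuZD ⇒ uuuSSDD   [Z -> S S D]
uuuSSDD ⇒ uuuuSDD   [S -> u]
uuuuSDD ⇒ uuuuuZDD   [S -> u Z]
uuuuuZDD ⇒ uuuuuSSDDD   [Z -> S S D]
uuuuuSSDDD ⇒ uuuuuuZSDDD   [S -> u Z]
uuuuuuZSDDD ⇒ uuuuuuqSDDD   [Z -> q]
uuuuuuqSDDD ⇒ uuuuuuquDDD   [S -> u]
uuuuuuquDDD ⇒ uuuuuuquqDD   [D -> q]
uuuuuuquqDD ⇒ uuuuuuquqqD   [D -> q]
uuuuuuquqqD ⇒ uuuuuuquqqq   [D -> q]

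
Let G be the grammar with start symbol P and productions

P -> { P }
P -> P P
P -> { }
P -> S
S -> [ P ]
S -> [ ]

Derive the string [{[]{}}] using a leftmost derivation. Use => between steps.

P=>S=>[P]=>[{P}]=>[{PP}]=>[{SP}]=>[{[]P}]=>[{[]{}}]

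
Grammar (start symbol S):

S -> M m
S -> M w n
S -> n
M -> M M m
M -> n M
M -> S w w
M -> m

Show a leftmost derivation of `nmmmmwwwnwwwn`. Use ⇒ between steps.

S ⇒ Mwn   [S -> M w n]
Mwn ⇒ Swwwn   [M -> S w w]
Swwwn ⇒ Mwnwwwn   [S -> M w n]
Mwnwwwn ⇒ nMwnwwwn   [M -> n M]
nMwnwwwn ⇒ nSwwwnwwwn   [M -> S w w]
nSwwwnwwwn ⇒ nMmwwwnwwwn   [S -> M m]
nMmwwwnwwwn ⇒ nMMmmwwwnwwwn   [M -> M M m]
nMMmmwwwnwwwn ⇒ nmMmmwwwnwwwn   [M -> m]
nmMmmwwwnwwwn ⇒ nmmmmwwwnwwwn   [M -> m]

S ⇒ Mwn ⇒ Swwwn ⇒ Mwnwwwn ⇒ nMwnwwwn ⇒ nSwwwnwwwn ⇒ nMmwwwnwwwn ⇒ nMMmmwwwnwwwn ⇒ nmMmmwwwnwwwn ⇒ nmmmmwwwnwwwn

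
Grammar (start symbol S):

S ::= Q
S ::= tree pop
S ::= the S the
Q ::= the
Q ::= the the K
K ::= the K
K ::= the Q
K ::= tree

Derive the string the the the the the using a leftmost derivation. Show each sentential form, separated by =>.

S => Q => the the K => the the the K => the the the the Q => the the the the the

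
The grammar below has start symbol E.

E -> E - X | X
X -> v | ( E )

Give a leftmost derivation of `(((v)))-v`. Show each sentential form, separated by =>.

E => E-X => X-X => (E)-X => (X)-X => ((E))-X => ((X))-X => (((E)))-X => (((X)))-X => (((v)))-X => (((v)))-v

E => E-X   [E -> E - X]
E-X => X-X   [E -> X]
X-X => (E)-X   [X -> ( E )]
(E)-X => (X)-X   [E -> X]
(X)-X => ((E))-X   [X -> ( E )]
((E))-X => ((X))-X   [E -> X]
((X))-X => (((E)))-X   [X -> ( E )]
(((E)))-X => (((X)))-X   [E -> X]
(((X)))-X => (((v)))-X   [X -> v]
(((v)))-X => (((v)))-v   [X -> v]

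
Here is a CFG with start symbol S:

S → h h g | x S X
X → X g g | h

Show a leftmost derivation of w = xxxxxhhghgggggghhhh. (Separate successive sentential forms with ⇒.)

S⇒xSX⇒xxSXX⇒xxxSXXX⇒xxxxSXXXX⇒xxxxxSXXXXX⇒xxxxxhhgXXXXX⇒xxxxxhhgXggXXXX⇒xxxxxhhgXggggXXXX⇒xxxxxhhgXggggggXXXX⇒xxxxxhhghggggggXXXX⇒xxxxxhhghgggggghXXX⇒xxxxxhhghgggggghhXX⇒xxxxxhhghgggggghhhX⇒xxxxxhhghgggggghhhh

S ⇒ xSX   [S → x S X]
xSX ⇒ xxSXX   [S → x S X]
xxSXX ⇒ xxxSXXX   [S → x S X]
xxxSXXX ⇒ xxxxSXXXX   [S → x S X]
xxxxSXXXX ⇒ xxxxxSXXXXX   [S → x S X]
xxxxxSXXXXX ⇒ xxxxxhhgXXXXX   [S → h h g]
xxxxxhhgXXXXX ⇒ xxxxxhhgXggXXXX   [X → X g g]
xxxxxhhgXggXXXX ⇒ xxxxxhhgXggggXXXX   [X → X g g]
xxxxxhhgXggggXXXX ⇒ xxxxxhhgXggggggXXXX   [X → X g g]
xxxxxhhgXggggggXXXX ⇒ xxxxxhhghggggggXXXX   [X → h]
xxxxxhhghggggggXXXX ⇒ xxxxxhhghgggggghXXX   [X → h]
xxxxxhhghgggggghXXX ⇒ xxxxxhhghgggggghhXX   [X → h]
xxxxxhhghgggggghhXX ⇒ xxxxxhhghgggggghhhX   [X → h]
xxxxxhhghgggggghhhX ⇒ xxxxxhhghgggggghhhh   [X → h]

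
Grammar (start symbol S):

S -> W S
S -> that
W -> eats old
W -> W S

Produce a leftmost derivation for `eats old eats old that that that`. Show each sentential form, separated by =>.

S => W S => W S S => eats old S S => eats old W S S => eats old W S S S => eats old eats old S S S => eats old eats old that S S => eats old eats old that that S => eats old eats old that that that

S => W S   [S -> W S]
W S => W S S   [W -> W S]
W S S => eats old S S   [W -> eats old]
eats old S S => eats old W S S   [S -> W S]
eats old W S S => eats old W S S S   [W -> W S]
eats old W S S S => eats old eats old S S S   [W -> eats old]
eats old eats old S S S => eats old eats old that S S   [S -> that]
eats old eats old that S S => eats old eats old that that S   [S -> that]
eats old eats old that that S => eats old eats old that that that   [S -> that]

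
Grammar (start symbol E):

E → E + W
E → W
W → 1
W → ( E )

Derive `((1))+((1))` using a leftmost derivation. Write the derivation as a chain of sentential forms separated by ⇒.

E⇒E+W⇒W+W⇒(E)+W⇒(W)+W⇒((E))+W⇒((W))+W⇒((1))+W⇒((1))+(E)⇒((1))+(W)⇒((1))+((E))⇒((1))+((W))⇒((1))+((1))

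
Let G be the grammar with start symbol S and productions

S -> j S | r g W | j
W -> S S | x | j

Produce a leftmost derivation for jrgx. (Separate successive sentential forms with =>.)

S => jS   [S -> j S]
jS => jrgW   [S -> r g W]
jrgW => jrgx   [W -> x]

S=>jS=>jrgW=>jrgx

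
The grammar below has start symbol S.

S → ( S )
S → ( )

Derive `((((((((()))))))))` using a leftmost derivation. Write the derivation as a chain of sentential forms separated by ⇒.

S⇒(S)⇒((S))⇒(((S)))⇒((((S))))⇒(((((S)))))⇒((((((S))))))⇒(((((((S)))))))⇒((((((((S))))))))⇒((((((((()))))))))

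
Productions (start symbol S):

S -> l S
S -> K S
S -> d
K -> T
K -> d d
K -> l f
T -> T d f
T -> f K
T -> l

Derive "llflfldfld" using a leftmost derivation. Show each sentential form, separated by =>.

S => lS   [S -> l S]
lS => lKS   [S -> K S]
lKS => llfS   [K -> l f]
llfS => llflS   [S -> l S]
llflS => llflKS   [S -> K S]
llflKS => llflTS   [K -> T]
llflTS => llflfKS   [T -> f K]
llflfKS => llflfTS   [K -> T]
llflfTS => llflfTdfS   [T -> T d f]
llflfTdfS => llflfldfS   [T -> l]
llflfldfS => llflfldflS   [S -> l S]
llflfldflS => llflfldfld   [S -> d]

S=>lS=>lKS=>llfS=>llflS=>llflKS=>llflTS=>llflfKS=>llflfTS=>llflfTdfS=>llflfldfS=>llflfldflS=>llflfldfld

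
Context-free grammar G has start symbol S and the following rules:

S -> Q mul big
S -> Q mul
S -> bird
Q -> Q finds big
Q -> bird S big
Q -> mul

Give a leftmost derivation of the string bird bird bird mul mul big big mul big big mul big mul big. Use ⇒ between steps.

S ⇒ Q mul big ⇒ bird S big mul big ⇒ bird Q mul big mul big ⇒ bird bird S big mul big mul big ⇒ bird bird Q mul big big mul big mul big ⇒ bird bird bird S big mul big big mul big mul big ⇒ bird bird bird Q mul big big mul big big mul big mul big ⇒ bird bird bird mul mul big big mul big big mul big mul big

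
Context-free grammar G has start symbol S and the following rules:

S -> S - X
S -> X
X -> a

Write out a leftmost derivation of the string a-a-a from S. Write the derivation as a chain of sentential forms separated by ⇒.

S ⇒ S-X   [S -> S - X]
S-X ⇒ S-X-X   [S -> S - X]
S-X-X ⇒ X-X-X   [S -> X]
X-X-X ⇒ a-X-X   [X -> a]
a-X-X ⇒ a-a-X   [X -> a]
a-a-X ⇒ a-a-a   [X -> a]

S ⇒ S-X ⇒ S-X-X ⇒ X-X-X ⇒ a-X-X ⇒ a-a-X ⇒ a-a-a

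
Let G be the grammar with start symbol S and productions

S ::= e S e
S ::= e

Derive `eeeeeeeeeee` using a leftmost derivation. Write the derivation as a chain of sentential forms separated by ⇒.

S⇒eSe⇒eeSee⇒eeeSeee⇒eeeeSeeee⇒eeeeeSeeeee⇒eeeeeeeeeee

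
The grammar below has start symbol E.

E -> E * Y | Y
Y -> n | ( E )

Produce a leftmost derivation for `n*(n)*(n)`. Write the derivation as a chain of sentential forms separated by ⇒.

E ⇒ E*Y   [E -> E * Y]
E*Y ⇒ E*Y*Y   [E -> E * Y]
E*Y*Y ⇒ Y*Y*Y   [E -> Y]
Y*Y*Y ⇒ n*Y*Y   [Y -> n]
n*Y*Y ⇒ n*(E)*Y   [Y -> ( E )]
n*(E)*Y ⇒ n*(Y)*Y   [E -> Y]
n*(Y)*Y ⇒ n*(n)*Y   [Y -> n]
n*(n)*Y ⇒ n*(n)*(E)   [Y -> ( E )]
n*(n)*(E) ⇒ n*(n)*(Y)   [E -> Y]
n*(n)*(Y) ⇒ n*(n)*(n)   [Y -> n]

E⇒E*Y⇒E*Y*Y⇒Y*Y*Y⇒n*Y*Y⇒n*(E)*Y⇒n*(Y)*Y⇒n*(n)*Y⇒n*(n)*(E)⇒n*(n)*(Y)⇒n*(n)*(n)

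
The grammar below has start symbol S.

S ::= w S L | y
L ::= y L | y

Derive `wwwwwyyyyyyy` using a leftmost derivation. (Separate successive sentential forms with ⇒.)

S ⇒ wSL ⇒ wwSLL ⇒ wwwSLLL ⇒ wwwwSLLLL ⇒ wwwwwSLLLLL ⇒ wwwwwyLLLLL ⇒ wwwwwyyLLLLL ⇒ wwwwwyyyLLLL ⇒ wwwwwyyyyLLL ⇒ wwwwwyyyyyLL ⇒ wwwwwyyyyyyL ⇒ wwwwwyyyyyyy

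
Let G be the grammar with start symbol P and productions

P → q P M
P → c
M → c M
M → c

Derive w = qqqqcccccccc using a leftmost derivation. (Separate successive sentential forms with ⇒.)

P⇒qPM⇒qqPMM⇒qqqPMMM⇒qqqqPMMMM⇒qqqqcMMMM⇒qqqqccMMMM⇒qqqqcccMMMM⇒qqqqccccMMMM⇒qqqqcccccMMM⇒qqqqccccccMM⇒qqqqcccccccM⇒qqqqcccccccc

P ⇒ qPM   [P → q P M]
qPM ⇒ qqPMM   [P → q P M]
qqPMM ⇒ qqqPMMM   [P → q P M]
qqqPMMM ⇒ qqqqPMMMM   [P → q P M]
qqqqPMMMM ⇒ qqqqcMMMM   [P → c]
qqqqcMMMM ⇒ qqqqccMMMM   [M → c M]
qqqqccMMMM ⇒ qqqqcccMMMM   [M → c M]
qqqqcccMMMM ⇒ qqqqccccMMMM   [M → c M]
qqqqccccMMMM ⇒ qqqqcccccMMM   [M → c]
qqqqcccccMMM ⇒ qqqqccccccMM   [M → c]
qqqqccccccMM ⇒ qqqqcccccccM   [M → c]
qqqqcccccccM ⇒ qqqqcccccccc   [M → c]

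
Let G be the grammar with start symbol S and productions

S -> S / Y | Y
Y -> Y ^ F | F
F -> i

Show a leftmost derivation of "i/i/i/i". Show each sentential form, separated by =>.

S => S/Y   [S -> S / Y]
S/Y => S/Y/Y   [S -> S / Y]
S/Y/Y => S/Y/Y/Y   [S -> S / Y]
S/Y/Y/Y => Y/Y/Y/Y   [S -> Y]
Y/Y/Y/Y => F/Y/Y/Y   [Y -> F]
F/Y/Y/Y => i/Y/Y/Y   [F -> i]
i/Y/Y/Y => i/F/Y/Y   [Y -> F]
i/F/Y/Y => i/i/Y/Y   [F -> i]
i/i/Y/Y => i/i/F/Y   [Y -> F]
i/i/F/Y => i/i/i/Y   [F -> i]
i/i/i/Y => i/i/i/F   [Y -> F]
i/i/i/F => i/i/i/i   [F -> i]

S=>S/Y=>S/Y/Y=>S/Y/Y/Y=>Y/Y/Y/Y=>F/Y/Y/Y=>i/Y/Y/Y=>i/F/Y/Y=>i/i/Y/Y=>i/i/F/Y=>i/i/i/Y=>i/i/i/F=>i/i/i/i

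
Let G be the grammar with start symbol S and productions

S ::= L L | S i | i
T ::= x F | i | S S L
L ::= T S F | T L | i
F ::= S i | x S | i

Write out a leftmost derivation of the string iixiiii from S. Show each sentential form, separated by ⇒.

S ⇒ LL ⇒ iL ⇒ iTL ⇒ iiL ⇒ iiTSF ⇒ iixFSF ⇒ iixiSF ⇒ iixiSiF ⇒ iixiiiF ⇒ iixiiii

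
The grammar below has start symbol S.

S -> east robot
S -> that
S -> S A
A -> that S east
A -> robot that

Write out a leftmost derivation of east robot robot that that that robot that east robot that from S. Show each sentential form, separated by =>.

S => S A => S A A => S A A A => east robot A A A => east robot robot that A A => east robot robot that that S east A => east robot robot that that S A east A => east robot robot that that that A east A => east robot robot that that that robot that east A => east robot robot that that that robot that east robot that

S => S A   [S -> S A]
S A => S A A   [S -> S A]
S A A => S A A A   [S -> S A]
S A A A => east robot A A A   [S -> east robot]
east robot A A A => east robot robot that A A   [A -> robot that]
east robot robot that A A => east robot robot that that S east A   [A -> that S east]
east robot robot that that S east A => east robot robot that that S A east A   [S -> S A]
east robot robot that that S A east A => east robot robot that that that A east A   [S -> that]
east robot robot that that that A east A => east robot robot that that that robot that east A   [A -> robot that]
east robot robot that that that robot that east A => east robot robot that that that robot that east robot that   [A -> robot that]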